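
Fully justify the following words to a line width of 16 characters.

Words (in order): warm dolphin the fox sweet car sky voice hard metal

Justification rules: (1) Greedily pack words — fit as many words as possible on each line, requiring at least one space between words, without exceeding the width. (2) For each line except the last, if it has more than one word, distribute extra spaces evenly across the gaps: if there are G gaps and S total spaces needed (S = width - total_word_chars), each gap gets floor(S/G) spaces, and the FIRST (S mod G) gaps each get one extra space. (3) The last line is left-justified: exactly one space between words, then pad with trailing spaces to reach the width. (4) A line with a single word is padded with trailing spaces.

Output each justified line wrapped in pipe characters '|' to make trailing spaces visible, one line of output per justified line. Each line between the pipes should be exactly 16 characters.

Answer: |warm dolphin the|
|fox   sweet  car|
|sky  voice  hard|
|metal           |

Derivation:
Line 1: ['warm', 'dolphin', 'the'] (min_width=16, slack=0)
Line 2: ['fox', 'sweet', 'car'] (min_width=13, slack=3)
Line 3: ['sky', 'voice', 'hard'] (min_width=14, slack=2)
Line 4: ['metal'] (min_width=5, slack=11)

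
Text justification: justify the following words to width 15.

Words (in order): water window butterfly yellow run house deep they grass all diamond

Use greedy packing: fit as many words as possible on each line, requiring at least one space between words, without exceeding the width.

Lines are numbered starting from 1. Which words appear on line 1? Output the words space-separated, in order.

Answer: water window

Derivation:
Line 1: ['water', 'window'] (min_width=12, slack=3)
Line 2: ['butterfly'] (min_width=9, slack=6)
Line 3: ['yellow', 'run'] (min_width=10, slack=5)
Line 4: ['house', 'deep', 'they'] (min_width=15, slack=0)
Line 5: ['grass', 'all'] (min_width=9, slack=6)
Line 6: ['diamond'] (min_width=7, slack=8)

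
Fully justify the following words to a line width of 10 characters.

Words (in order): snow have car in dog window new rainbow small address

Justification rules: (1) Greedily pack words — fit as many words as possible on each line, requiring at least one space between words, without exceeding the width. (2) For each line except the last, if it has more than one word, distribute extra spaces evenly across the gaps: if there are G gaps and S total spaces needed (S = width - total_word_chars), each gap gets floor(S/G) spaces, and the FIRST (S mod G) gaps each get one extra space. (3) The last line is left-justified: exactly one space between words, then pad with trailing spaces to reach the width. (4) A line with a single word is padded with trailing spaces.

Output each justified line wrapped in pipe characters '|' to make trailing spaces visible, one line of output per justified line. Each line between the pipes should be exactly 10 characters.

Answer: |snow  have|
|car in dog|
|window new|
|rainbow   |
|small     |
|address   |

Derivation:
Line 1: ['snow', 'have'] (min_width=9, slack=1)
Line 2: ['car', 'in', 'dog'] (min_width=10, slack=0)
Line 3: ['window', 'new'] (min_width=10, slack=0)
Line 4: ['rainbow'] (min_width=7, slack=3)
Line 5: ['small'] (min_width=5, slack=5)
Line 6: ['address'] (min_width=7, slack=3)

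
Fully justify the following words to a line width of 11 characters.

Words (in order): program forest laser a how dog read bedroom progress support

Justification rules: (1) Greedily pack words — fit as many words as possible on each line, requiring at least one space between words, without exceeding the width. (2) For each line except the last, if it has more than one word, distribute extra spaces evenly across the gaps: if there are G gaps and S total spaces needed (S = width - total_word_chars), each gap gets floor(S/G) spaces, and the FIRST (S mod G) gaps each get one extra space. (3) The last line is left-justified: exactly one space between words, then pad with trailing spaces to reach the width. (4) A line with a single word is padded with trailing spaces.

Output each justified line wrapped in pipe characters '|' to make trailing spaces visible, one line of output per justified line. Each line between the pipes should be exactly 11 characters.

Line 1: ['program'] (min_width=7, slack=4)
Line 2: ['forest'] (min_width=6, slack=5)
Line 3: ['laser', 'a', 'how'] (min_width=11, slack=0)
Line 4: ['dog', 'read'] (min_width=8, slack=3)
Line 5: ['bedroom'] (min_width=7, slack=4)
Line 6: ['progress'] (min_width=8, slack=3)
Line 7: ['support'] (min_width=7, slack=4)

Answer: |program    |
|forest     |
|laser a how|
|dog    read|
|bedroom    |
|progress   |
|support    |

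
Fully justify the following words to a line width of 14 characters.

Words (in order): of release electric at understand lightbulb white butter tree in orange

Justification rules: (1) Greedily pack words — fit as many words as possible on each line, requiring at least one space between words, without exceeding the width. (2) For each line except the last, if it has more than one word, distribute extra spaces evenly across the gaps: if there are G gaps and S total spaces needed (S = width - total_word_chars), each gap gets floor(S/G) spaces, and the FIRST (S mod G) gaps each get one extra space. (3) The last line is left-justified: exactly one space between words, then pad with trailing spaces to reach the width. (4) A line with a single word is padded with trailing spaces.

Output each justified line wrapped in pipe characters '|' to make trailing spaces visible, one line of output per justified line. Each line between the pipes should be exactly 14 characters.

Answer: |of     release|
|electric    at|
|understand    |
|lightbulb     |
|white   butter|
|tree in orange|

Derivation:
Line 1: ['of', 'release'] (min_width=10, slack=4)
Line 2: ['electric', 'at'] (min_width=11, slack=3)
Line 3: ['understand'] (min_width=10, slack=4)
Line 4: ['lightbulb'] (min_width=9, slack=5)
Line 5: ['white', 'butter'] (min_width=12, slack=2)
Line 6: ['tree', 'in', 'orange'] (min_width=14, slack=0)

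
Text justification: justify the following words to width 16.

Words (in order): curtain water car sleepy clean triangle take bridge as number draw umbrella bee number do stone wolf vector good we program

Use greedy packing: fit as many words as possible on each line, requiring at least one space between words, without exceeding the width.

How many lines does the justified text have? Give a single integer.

Answer: 9

Derivation:
Line 1: ['curtain', 'water'] (min_width=13, slack=3)
Line 2: ['car', 'sleepy', 'clean'] (min_width=16, slack=0)
Line 3: ['triangle', 'take'] (min_width=13, slack=3)
Line 4: ['bridge', 'as', 'number'] (min_width=16, slack=0)
Line 5: ['draw', 'umbrella'] (min_width=13, slack=3)
Line 6: ['bee', 'number', 'do'] (min_width=13, slack=3)
Line 7: ['stone', 'wolf'] (min_width=10, slack=6)
Line 8: ['vector', 'good', 'we'] (min_width=14, slack=2)
Line 9: ['program'] (min_width=7, slack=9)
Total lines: 9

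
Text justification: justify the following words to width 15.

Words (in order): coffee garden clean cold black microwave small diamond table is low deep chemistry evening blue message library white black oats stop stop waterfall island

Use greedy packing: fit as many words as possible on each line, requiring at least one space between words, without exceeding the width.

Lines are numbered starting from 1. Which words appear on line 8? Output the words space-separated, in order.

Line 1: ['coffee', 'garden'] (min_width=13, slack=2)
Line 2: ['clean', 'cold'] (min_width=10, slack=5)
Line 3: ['black', 'microwave'] (min_width=15, slack=0)
Line 4: ['small', 'diamond'] (min_width=13, slack=2)
Line 5: ['table', 'is', 'low'] (min_width=12, slack=3)
Line 6: ['deep', 'chemistry'] (min_width=14, slack=1)
Line 7: ['evening', 'blue'] (min_width=12, slack=3)
Line 8: ['message', 'library'] (min_width=15, slack=0)
Line 9: ['white', 'black'] (min_width=11, slack=4)
Line 10: ['oats', 'stop', 'stop'] (min_width=14, slack=1)
Line 11: ['waterfall'] (min_width=9, slack=6)
Line 12: ['island'] (min_width=6, slack=9)

Answer: message library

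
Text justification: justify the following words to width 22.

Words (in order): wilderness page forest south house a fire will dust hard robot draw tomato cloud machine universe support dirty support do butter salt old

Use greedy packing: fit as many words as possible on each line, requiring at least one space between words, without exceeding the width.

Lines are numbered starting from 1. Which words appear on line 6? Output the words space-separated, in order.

Line 1: ['wilderness', 'page', 'forest'] (min_width=22, slack=0)
Line 2: ['south', 'house', 'a', 'fire'] (min_width=18, slack=4)
Line 3: ['will', 'dust', 'hard', 'robot'] (min_width=20, slack=2)
Line 4: ['draw', 'tomato', 'cloud'] (min_width=17, slack=5)
Line 5: ['machine', 'universe'] (min_width=16, slack=6)
Line 6: ['support', 'dirty', 'support'] (min_width=21, slack=1)
Line 7: ['do', 'butter', 'salt', 'old'] (min_width=18, slack=4)

Answer: support dirty support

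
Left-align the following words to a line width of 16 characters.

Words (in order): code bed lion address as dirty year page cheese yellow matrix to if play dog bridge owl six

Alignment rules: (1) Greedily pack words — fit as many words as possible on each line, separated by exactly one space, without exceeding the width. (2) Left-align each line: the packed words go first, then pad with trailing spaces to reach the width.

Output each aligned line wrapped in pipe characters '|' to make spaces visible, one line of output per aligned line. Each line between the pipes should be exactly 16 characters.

Answer: |code bed lion   |
|address as dirty|
|year page cheese|
|yellow matrix to|
|if play dog     |
|bridge owl six  |

Derivation:
Line 1: ['code', 'bed', 'lion'] (min_width=13, slack=3)
Line 2: ['address', 'as', 'dirty'] (min_width=16, slack=0)
Line 3: ['year', 'page', 'cheese'] (min_width=16, slack=0)
Line 4: ['yellow', 'matrix', 'to'] (min_width=16, slack=0)
Line 5: ['if', 'play', 'dog'] (min_width=11, slack=5)
Line 6: ['bridge', 'owl', 'six'] (min_width=14, slack=2)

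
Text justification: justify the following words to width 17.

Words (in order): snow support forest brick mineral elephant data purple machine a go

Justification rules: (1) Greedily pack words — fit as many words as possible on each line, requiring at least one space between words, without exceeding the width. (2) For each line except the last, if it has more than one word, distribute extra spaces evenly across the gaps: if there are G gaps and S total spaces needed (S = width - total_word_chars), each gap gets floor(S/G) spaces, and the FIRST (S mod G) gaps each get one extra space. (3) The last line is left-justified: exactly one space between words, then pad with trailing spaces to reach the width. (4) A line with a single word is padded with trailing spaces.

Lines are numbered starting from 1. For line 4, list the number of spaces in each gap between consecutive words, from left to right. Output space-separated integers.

Line 1: ['snow', 'support'] (min_width=12, slack=5)
Line 2: ['forest', 'brick'] (min_width=12, slack=5)
Line 3: ['mineral', 'elephant'] (min_width=16, slack=1)
Line 4: ['data', 'purple'] (min_width=11, slack=6)
Line 5: ['machine', 'a', 'go'] (min_width=12, slack=5)

Answer: 7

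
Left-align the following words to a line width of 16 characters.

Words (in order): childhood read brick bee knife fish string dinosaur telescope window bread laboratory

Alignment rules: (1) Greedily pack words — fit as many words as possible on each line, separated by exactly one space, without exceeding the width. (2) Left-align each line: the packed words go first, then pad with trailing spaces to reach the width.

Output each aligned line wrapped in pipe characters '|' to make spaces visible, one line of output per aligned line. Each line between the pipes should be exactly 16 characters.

Line 1: ['childhood', 'read'] (min_width=14, slack=2)
Line 2: ['brick', 'bee', 'knife'] (min_width=15, slack=1)
Line 3: ['fish', 'string'] (min_width=11, slack=5)
Line 4: ['dinosaur'] (min_width=8, slack=8)
Line 5: ['telescope', 'window'] (min_width=16, slack=0)
Line 6: ['bread', 'laboratory'] (min_width=16, slack=0)

Answer: |childhood read  |
|brick bee knife |
|fish string     |
|dinosaur        |
|telescope window|
|bread laboratory|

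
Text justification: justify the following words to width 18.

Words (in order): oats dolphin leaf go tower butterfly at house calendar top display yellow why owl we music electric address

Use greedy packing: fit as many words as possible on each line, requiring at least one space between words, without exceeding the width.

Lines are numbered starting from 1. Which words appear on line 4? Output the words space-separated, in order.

Answer: top display yellow

Derivation:
Line 1: ['oats', 'dolphin', 'leaf'] (min_width=17, slack=1)
Line 2: ['go', 'tower', 'butterfly'] (min_width=18, slack=0)
Line 3: ['at', 'house', 'calendar'] (min_width=17, slack=1)
Line 4: ['top', 'display', 'yellow'] (min_width=18, slack=0)
Line 5: ['why', 'owl', 'we', 'music'] (min_width=16, slack=2)
Line 6: ['electric', 'address'] (min_width=16, slack=2)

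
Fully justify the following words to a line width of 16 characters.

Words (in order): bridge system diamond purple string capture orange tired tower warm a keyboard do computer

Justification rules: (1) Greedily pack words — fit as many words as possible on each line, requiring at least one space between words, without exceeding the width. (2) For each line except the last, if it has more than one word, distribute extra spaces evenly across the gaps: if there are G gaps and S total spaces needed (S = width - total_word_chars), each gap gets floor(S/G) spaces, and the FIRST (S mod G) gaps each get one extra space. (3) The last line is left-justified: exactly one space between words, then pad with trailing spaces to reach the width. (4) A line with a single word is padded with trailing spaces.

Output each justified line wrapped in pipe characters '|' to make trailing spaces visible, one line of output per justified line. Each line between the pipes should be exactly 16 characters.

Answer: |bridge    system|
|diamond   purple|
|string   capture|
|orange     tired|
|tower   warm   a|
|keyboard      do|
|computer        |

Derivation:
Line 1: ['bridge', 'system'] (min_width=13, slack=3)
Line 2: ['diamond', 'purple'] (min_width=14, slack=2)
Line 3: ['string', 'capture'] (min_width=14, slack=2)
Line 4: ['orange', 'tired'] (min_width=12, slack=4)
Line 5: ['tower', 'warm', 'a'] (min_width=12, slack=4)
Line 6: ['keyboard', 'do'] (min_width=11, slack=5)
Line 7: ['computer'] (min_width=8, slack=8)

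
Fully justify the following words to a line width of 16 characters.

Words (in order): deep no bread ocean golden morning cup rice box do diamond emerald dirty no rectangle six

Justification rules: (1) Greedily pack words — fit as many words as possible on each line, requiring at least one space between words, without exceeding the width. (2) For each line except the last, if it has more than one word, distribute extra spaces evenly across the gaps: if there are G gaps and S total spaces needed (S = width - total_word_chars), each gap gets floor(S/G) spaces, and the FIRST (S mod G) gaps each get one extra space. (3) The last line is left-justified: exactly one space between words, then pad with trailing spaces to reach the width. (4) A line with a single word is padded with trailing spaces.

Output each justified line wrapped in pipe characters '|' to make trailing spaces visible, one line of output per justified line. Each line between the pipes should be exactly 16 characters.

Line 1: ['deep', 'no', 'bread'] (min_width=13, slack=3)
Line 2: ['ocean', 'golden'] (min_width=12, slack=4)
Line 3: ['morning', 'cup', 'rice'] (min_width=16, slack=0)
Line 4: ['box', 'do', 'diamond'] (min_width=14, slack=2)
Line 5: ['emerald', 'dirty', 'no'] (min_width=16, slack=0)
Line 6: ['rectangle', 'six'] (min_width=13, slack=3)

Answer: |deep   no  bread|
|ocean     golden|
|morning cup rice|
|box  do  diamond|
|emerald dirty no|
|rectangle six   |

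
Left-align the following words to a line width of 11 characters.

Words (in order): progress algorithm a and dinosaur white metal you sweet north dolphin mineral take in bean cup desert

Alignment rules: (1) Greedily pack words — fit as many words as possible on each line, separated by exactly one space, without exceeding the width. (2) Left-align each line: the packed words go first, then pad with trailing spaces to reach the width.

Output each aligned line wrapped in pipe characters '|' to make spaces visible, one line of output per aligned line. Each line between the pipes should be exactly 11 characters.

Line 1: ['progress'] (min_width=8, slack=3)
Line 2: ['algorithm', 'a'] (min_width=11, slack=0)
Line 3: ['and'] (min_width=3, slack=8)
Line 4: ['dinosaur'] (min_width=8, slack=3)
Line 5: ['white', 'metal'] (min_width=11, slack=0)
Line 6: ['you', 'sweet'] (min_width=9, slack=2)
Line 7: ['north'] (min_width=5, slack=6)
Line 8: ['dolphin'] (min_width=7, slack=4)
Line 9: ['mineral'] (min_width=7, slack=4)
Line 10: ['take', 'in'] (min_width=7, slack=4)
Line 11: ['bean', 'cup'] (min_width=8, slack=3)
Line 12: ['desert'] (min_width=6, slack=5)

Answer: |progress   |
|algorithm a|
|and        |
|dinosaur   |
|white metal|
|you sweet  |
|north      |
|dolphin    |
|mineral    |
|take in    |
|bean cup   |
|desert     |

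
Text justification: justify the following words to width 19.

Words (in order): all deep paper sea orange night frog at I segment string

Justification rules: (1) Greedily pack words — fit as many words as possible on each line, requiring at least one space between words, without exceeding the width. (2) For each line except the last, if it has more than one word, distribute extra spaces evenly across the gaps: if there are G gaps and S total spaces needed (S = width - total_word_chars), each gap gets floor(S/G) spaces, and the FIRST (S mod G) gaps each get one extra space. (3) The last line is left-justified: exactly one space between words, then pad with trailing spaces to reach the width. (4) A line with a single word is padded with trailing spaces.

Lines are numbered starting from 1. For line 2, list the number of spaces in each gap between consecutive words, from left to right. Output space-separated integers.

Answer: 2 2

Derivation:
Line 1: ['all', 'deep', 'paper', 'sea'] (min_width=18, slack=1)
Line 2: ['orange', 'night', 'frog'] (min_width=17, slack=2)
Line 3: ['at', 'I', 'segment', 'string'] (min_width=19, slack=0)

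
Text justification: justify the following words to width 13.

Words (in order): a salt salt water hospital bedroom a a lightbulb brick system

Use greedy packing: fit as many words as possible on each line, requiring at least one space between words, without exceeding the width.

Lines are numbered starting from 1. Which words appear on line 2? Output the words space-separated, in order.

Answer: water

Derivation:
Line 1: ['a', 'salt', 'salt'] (min_width=11, slack=2)
Line 2: ['water'] (min_width=5, slack=8)
Line 3: ['hospital'] (min_width=8, slack=5)
Line 4: ['bedroom', 'a', 'a'] (min_width=11, slack=2)
Line 5: ['lightbulb'] (min_width=9, slack=4)
Line 6: ['brick', 'system'] (min_width=12, slack=1)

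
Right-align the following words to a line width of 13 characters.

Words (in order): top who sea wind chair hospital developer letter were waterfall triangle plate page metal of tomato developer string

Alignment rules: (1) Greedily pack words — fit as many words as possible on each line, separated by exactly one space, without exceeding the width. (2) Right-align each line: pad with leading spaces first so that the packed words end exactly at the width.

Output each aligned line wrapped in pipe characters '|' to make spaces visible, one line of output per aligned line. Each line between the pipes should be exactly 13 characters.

Line 1: ['top', 'who', 'sea'] (min_width=11, slack=2)
Line 2: ['wind', 'chair'] (min_width=10, slack=3)
Line 3: ['hospital'] (min_width=8, slack=5)
Line 4: ['developer'] (min_width=9, slack=4)
Line 5: ['letter', 'were'] (min_width=11, slack=2)
Line 6: ['waterfall'] (min_width=9, slack=4)
Line 7: ['triangle'] (min_width=8, slack=5)
Line 8: ['plate', 'page'] (min_width=10, slack=3)
Line 9: ['metal', 'of'] (min_width=8, slack=5)
Line 10: ['tomato'] (min_width=6, slack=7)
Line 11: ['developer'] (min_width=9, slack=4)
Line 12: ['string'] (min_width=6, slack=7)

Answer: |  top who sea|
|   wind chair|
|     hospital|
|    developer|
|  letter were|
|    waterfall|
|     triangle|
|   plate page|
|     metal of|
|       tomato|
|    developer|
|       string|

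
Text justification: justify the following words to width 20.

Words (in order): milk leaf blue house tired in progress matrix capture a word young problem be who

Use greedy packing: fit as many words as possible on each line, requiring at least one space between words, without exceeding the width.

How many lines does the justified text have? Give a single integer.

Line 1: ['milk', 'leaf', 'blue', 'house'] (min_width=20, slack=0)
Line 2: ['tired', 'in', 'progress'] (min_width=17, slack=3)
Line 3: ['matrix', 'capture', 'a'] (min_width=16, slack=4)
Line 4: ['word', 'young', 'problem'] (min_width=18, slack=2)
Line 5: ['be', 'who'] (min_width=6, slack=14)
Total lines: 5

Answer: 5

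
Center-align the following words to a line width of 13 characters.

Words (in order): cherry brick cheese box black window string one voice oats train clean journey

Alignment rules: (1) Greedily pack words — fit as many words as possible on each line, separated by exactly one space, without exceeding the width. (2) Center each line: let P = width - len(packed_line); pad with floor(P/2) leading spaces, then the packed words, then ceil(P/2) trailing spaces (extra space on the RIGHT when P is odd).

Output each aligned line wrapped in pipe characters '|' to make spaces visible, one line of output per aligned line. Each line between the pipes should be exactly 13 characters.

Line 1: ['cherry', 'brick'] (min_width=12, slack=1)
Line 2: ['cheese', 'box'] (min_width=10, slack=3)
Line 3: ['black', 'window'] (min_width=12, slack=1)
Line 4: ['string', 'one'] (min_width=10, slack=3)
Line 5: ['voice', 'oats'] (min_width=10, slack=3)
Line 6: ['train', 'clean'] (min_width=11, slack=2)
Line 7: ['journey'] (min_width=7, slack=6)

Answer: |cherry brick |
| cheese box  |
|black window |
| string one  |
| voice oats  |
| train clean |
|   journey   |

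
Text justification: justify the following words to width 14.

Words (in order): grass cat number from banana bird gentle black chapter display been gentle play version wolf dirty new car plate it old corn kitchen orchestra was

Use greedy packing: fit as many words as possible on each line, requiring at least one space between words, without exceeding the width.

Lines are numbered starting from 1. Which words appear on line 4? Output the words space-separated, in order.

Answer: gentle black

Derivation:
Line 1: ['grass', 'cat'] (min_width=9, slack=5)
Line 2: ['number', 'from'] (min_width=11, slack=3)
Line 3: ['banana', 'bird'] (min_width=11, slack=3)
Line 4: ['gentle', 'black'] (min_width=12, slack=2)
Line 5: ['chapter'] (min_width=7, slack=7)
Line 6: ['display', 'been'] (min_width=12, slack=2)
Line 7: ['gentle', 'play'] (min_width=11, slack=3)
Line 8: ['version', 'wolf'] (min_width=12, slack=2)
Line 9: ['dirty', 'new', 'car'] (min_width=13, slack=1)
Line 10: ['plate', 'it', 'old'] (min_width=12, slack=2)
Line 11: ['corn', 'kitchen'] (min_width=12, slack=2)
Line 12: ['orchestra', 'was'] (min_width=13, slack=1)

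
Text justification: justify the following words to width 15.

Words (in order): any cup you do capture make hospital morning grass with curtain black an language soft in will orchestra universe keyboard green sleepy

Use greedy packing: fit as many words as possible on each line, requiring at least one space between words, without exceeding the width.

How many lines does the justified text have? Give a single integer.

Line 1: ['any', 'cup', 'you', 'do'] (min_width=14, slack=1)
Line 2: ['capture', 'make'] (min_width=12, slack=3)
Line 3: ['hospital'] (min_width=8, slack=7)
Line 4: ['morning', 'grass'] (min_width=13, slack=2)
Line 5: ['with', 'curtain'] (min_width=12, slack=3)
Line 6: ['black', 'an'] (min_width=8, slack=7)
Line 7: ['language', 'soft'] (min_width=13, slack=2)
Line 8: ['in', 'will'] (min_width=7, slack=8)
Line 9: ['orchestra'] (min_width=9, slack=6)
Line 10: ['universe'] (min_width=8, slack=7)
Line 11: ['keyboard', 'green'] (min_width=14, slack=1)
Line 12: ['sleepy'] (min_width=6, slack=9)
Total lines: 12

Answer: 12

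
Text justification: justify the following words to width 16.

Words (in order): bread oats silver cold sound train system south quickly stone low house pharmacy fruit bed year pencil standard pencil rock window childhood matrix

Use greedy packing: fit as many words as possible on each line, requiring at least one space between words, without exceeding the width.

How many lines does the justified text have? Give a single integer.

Answer: 11

Derivation:
Line 1: ['bread', 'oats'] (min_width=10, slack=6)
Line 2: ['silver', 'cold'] (min_width=11, slack=5)
Line 3: ['sound', 'train'] (min_width=11, slack=5)
Line 4: ['system', 'south'] (min_width=12, slack=4)
Line 5: ['quickly', 'stone'] (min_width=13, slack=3)
Line 6: ['low', 'house'] (min_width=9, slack=7)
Line 7: ['pharmacy', 'fruit'] (min_width=14, slack=2)
Line 8: ['bed', 'year', 'pencil'] (min_width=15, slack=1)
Line 9: ['standard', 'pencil'] (min_width=15, slack=1)
Line 10: ['rock', 'window'] (min_width=11, slack=5)
Line 11: ['childhood', 'matrix'] (min_width=16, slack=0)
Total lines: 11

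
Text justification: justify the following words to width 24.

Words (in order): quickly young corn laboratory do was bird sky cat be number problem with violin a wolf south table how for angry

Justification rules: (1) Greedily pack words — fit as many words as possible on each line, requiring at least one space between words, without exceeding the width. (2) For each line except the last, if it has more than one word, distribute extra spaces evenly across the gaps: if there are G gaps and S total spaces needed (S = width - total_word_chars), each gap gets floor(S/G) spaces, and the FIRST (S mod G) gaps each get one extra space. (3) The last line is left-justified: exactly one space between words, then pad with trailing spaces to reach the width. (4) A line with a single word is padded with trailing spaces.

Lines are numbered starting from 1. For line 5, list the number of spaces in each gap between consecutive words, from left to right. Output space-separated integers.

Line 1: ['quickly', 'young', 'corn'] (min_width=18, slack=6)
Line 2: ['laboratory', 'do', 'was', 'bird'] (min_width=22, slack=2)
Line 3: ['sky', 'cat', 'be', 'number'] (min_width=17, slack=7)
Line 4: ['problem', 'with', 'violin', 'a'] (min_width=21, slack=3)
Line 5: ['wolf', 'south', 'table', 'how', 'for'] (min_width=24, slack=0)
Line 6: ['angry'] (min_width=5, slack=19)

Answer: 1 1 1 1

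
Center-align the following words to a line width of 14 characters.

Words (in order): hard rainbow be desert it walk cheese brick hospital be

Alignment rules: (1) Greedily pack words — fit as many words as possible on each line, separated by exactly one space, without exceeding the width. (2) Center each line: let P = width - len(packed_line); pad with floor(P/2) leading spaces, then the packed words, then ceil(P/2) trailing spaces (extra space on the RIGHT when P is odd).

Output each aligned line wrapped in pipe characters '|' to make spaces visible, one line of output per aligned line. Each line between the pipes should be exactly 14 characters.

Answer: | hard rainbow |
| be desert it |
| walk cheese  |
|brick hospital|
|      be      |

Derivation:
Line 1: ['hard', 'rainbow'] (min_width=12, slack=2)
Line 2: ['be', 'desert', 'it'] (min_width=12, slack=2)
Line 3: ['walk', 'cheese'] (min_width=11, slack=3)
Line 4: ['brick', 'hospital'] (min_width=14, slack=0)
Line 5: ['be'] (min_width=2, slack=12)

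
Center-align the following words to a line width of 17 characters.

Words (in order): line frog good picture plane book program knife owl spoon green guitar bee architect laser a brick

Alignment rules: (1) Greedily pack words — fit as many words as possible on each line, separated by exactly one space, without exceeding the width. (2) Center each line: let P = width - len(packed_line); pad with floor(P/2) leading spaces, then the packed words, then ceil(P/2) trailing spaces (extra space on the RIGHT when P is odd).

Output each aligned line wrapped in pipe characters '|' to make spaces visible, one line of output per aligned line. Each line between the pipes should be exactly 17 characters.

Answer: | line frog good  |
|  picture plane  |
|  book program   |
| knife owl spoon |
|green guitar bee |
|architect laser a|
|      brick      |

Derivation:
Line 1: ['line', 'frog', 'good'] (min_width=14, slack=3)
Line 2: ['picture', 'plane'] (min_width=13, slack=4)
Line 3: ['book', 'program'] (min_width=12, slack=5)
Line 4: ['knife', 'owl', 'spoon'] (min_width=15, slack=2)
Line 5: ['green', 'guitar', 'bee'] (min_width=16, slack=1)
Line 6: ['architect', 'laser', 'a'] (min_width=17, slack=0)
Line 7: ['brick'] (min_width=5, slack=12)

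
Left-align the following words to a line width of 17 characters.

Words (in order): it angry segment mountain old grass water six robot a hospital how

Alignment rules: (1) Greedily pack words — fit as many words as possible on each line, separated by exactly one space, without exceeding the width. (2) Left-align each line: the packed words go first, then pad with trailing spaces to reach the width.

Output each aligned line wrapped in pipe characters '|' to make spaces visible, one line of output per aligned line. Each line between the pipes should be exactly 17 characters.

Line 1: ['it', 'angry', 'segment'] (min_width=16, slack=1)
Line 2: ['mountain', 'old'] (min_width=12, slack=5)
Line 3: ['grass', 'water', 'six'] (min_width=15, slack=2)
Line 4: ['robot', 'a', 'hospital'] (min_width=16, slack=1)
Line 5: ['how'] (min_width=3, slack=14)

Answer: |it angry segment |
|mountain old     |
|grass water six  |
|robot a hospital |
|how              |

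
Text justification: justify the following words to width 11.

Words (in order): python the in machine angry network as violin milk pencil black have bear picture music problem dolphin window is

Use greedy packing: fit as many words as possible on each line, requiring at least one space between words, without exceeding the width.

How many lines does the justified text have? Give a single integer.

Answer: 13

Derivation:
Line 1: ['python', 'the'] (min_width=10, slack=1)
Line 2: ['in', 'machine'] (min_width=10, slack=1)
Line 3: ['angry'] (min_width=5, slack=6)
Line 4: ['network', 'as'] (min_width=10, slack=1)
Line 5: ['violin', 'milk'] (min_width=11, slack=0)
Line 6: ['pencil'] (min_width=6, slack=5)
Line 7: ['black', 'have'] (min_width=10, slack=1)
Line 8: ['bear'] (min_width=4, slack=7)
Line 9: ['picture'] (min_width=7, slack=4)
Line 10: ['music'] (min_width=5, slack=6)
Line 11: ['problem'] (min_width=7, slack=4)
Line 12: ['dolphin'] (min_width=7, slack=4)
Line 13: ['window', 'is'] (min_width=9, slack=2)
Total lines: 13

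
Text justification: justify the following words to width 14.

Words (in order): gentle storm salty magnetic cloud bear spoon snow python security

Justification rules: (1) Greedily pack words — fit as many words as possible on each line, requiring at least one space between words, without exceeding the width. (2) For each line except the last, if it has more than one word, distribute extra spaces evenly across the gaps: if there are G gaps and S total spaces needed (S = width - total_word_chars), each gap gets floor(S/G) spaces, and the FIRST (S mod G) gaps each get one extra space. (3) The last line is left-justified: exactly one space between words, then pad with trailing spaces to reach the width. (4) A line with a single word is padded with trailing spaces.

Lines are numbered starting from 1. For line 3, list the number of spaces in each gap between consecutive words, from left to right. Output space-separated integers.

Line 1: ['gentle', 'storm'] (min_width=12, slack=2)
Line 2: ['salty', 'magnetic'] (min_width=14, slack=0)
Line 3: ['cloud', 'bear'] (min_width=10, slack=4)
Line 4: ['spoon', 'snow'] (min_width=10, slack=4)
Line 5: ['python'] (min_width=6, slack=8)
Line 6: ['security'] (min_width=8, slack=6)

Answer: 5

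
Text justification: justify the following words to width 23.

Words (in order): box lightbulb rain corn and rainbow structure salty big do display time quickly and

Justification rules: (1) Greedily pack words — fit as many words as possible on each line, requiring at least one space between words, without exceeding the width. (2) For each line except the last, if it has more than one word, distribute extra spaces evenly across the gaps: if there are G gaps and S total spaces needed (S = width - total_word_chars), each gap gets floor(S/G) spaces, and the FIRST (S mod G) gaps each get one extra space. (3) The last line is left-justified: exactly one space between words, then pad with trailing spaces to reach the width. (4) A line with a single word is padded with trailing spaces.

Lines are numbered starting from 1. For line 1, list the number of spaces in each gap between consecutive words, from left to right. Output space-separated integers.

Answer: 1 1 1

Derivation:
Line 1: ['box', 'lightbulb', 'rain', 'corn'] (min_width=23, slack=0)
Line 2: ['and', 'rainbow', 'structure'] (min_width=21, slack=2)
Line 3: ['salty', 'big', 'do', 'display'] (min_width=20, slack=3)
Line 4: ['time', 'quickly', 'and'] (min_width=16, slack=7)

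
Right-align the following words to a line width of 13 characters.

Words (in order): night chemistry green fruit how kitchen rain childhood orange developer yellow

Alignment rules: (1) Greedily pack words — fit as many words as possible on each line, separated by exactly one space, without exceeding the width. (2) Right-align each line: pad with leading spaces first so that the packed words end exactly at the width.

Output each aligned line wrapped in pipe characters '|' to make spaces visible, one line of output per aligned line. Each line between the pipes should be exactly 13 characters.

Answer: |        night|
|    chemistry|
|  green fruit|
|  how kitchen|
|         rain|
|    childhood|
|       orange|
|    developer|
|       yellow|

Derivation:
Line 1: ['night'] (min_width=5, slack=8)
Line 2: ['chemistry'] (min_width=9, slack=4)
Line 3: ['green', 'fruit'] (min_width=11, slack=2)
Line 4: ['how', 'kitchen'] (min_width=11, slack=2)
Line 5: ['rain'] (min_width=4, slack=9)
Line 6: ['childhood'] (min_width=9, slack=4)
Line 7: ['orange'] (min_width=6, slack=7)
Line 8: ['developer'] (min_width=9, slack=4)
Line 9: ['yellow'] (min_width=6, slack=7)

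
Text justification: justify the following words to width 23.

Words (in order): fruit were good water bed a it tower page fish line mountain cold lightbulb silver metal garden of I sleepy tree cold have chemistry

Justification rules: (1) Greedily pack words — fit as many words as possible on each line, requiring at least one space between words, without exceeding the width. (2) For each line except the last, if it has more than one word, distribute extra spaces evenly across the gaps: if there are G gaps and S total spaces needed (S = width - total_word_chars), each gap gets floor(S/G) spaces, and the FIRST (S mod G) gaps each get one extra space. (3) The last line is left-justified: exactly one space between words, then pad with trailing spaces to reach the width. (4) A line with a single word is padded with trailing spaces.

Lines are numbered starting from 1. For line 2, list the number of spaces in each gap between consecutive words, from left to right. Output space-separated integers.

Answer: 2 2 2 2

Derivation:
Line 1: ['fruit', 'were', 'good', 'water'] (min_width=21, slack=2)
Line 2: ['bed', 'a', 'it', 'tower', 'page'] (min_width=19, slack=4)
Line 3: ['fish', 'line', 'mountain', 'cold'] (min_width=23, slack=0)
Line 4: ['lightbulb', 'silver', 'metal'] (min_width=22, slack=1)
Line 5: ['garden', 'of', 'I', 'sleepy', 'tree'] (min_width=23, slack=0)
Line 6: ['cold', 'have', 'chemistry'] (min_width=19, slack=4)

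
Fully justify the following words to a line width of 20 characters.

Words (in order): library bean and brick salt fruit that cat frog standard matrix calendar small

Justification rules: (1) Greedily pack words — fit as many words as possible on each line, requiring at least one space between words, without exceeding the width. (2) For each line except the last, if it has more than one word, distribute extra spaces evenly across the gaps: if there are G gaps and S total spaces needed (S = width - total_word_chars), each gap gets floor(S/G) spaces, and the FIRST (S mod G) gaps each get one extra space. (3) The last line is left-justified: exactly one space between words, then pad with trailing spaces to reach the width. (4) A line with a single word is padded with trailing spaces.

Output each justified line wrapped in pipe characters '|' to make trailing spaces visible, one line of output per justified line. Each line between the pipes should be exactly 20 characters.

Answer: |library   bean   and|
|brick   salt   fruit|
|that     cat    frog|
|standard      matrix|
|calendar small      |

Derivation:
Line 1: ['library', 'bean', 'and'] (min_width=16, slack=4)
Line 2: ['brick', 'salt', 'fruit'] (min_width=16, slack=4)
Line 3: ['that', 'cat', 'frog'] (min_width=13, slack=7)
Line 4: ['standard', 'matrix'] (min_width=15, slack=5)
Line 5: ['calendar', 'small'] (min_width=14, slack=6)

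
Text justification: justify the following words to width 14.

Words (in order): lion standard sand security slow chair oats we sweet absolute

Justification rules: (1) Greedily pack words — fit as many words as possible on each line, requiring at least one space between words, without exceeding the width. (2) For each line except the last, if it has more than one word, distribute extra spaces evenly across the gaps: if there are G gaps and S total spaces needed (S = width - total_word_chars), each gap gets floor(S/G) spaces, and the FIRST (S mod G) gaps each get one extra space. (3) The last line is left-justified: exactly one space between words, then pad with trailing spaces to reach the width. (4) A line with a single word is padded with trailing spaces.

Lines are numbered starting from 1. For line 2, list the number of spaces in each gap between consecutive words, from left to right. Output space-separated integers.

Line 1: ['lion', 'standard'] (min_width=13, slack=1)
Line 2: ['sand', 'security'] (min_width=13, slack=1)
Line 3: ['slow', 'chair'] (min_width=10, slack=4)
Line 4: ['oats', 'we', 'sweet'] (min_width=13, slack=1)
Line 5: ['absolute'] (min_width=8, slack=6)

Answer: 2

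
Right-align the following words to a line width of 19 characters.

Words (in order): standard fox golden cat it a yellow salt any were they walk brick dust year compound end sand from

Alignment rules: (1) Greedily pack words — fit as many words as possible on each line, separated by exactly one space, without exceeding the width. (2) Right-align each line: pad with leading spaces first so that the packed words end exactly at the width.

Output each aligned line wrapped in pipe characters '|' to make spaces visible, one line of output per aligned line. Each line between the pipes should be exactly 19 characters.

Line 1: ['standard', 'fox', 'golden'] (min_width=19, slack=0)
Line 2: ['cat', 'it', 'a', 'yellow'] (min_width=15, slack=4)
Line 3: ['salt', 'any', 'were', 'they'] (min_width=18, slack=1)
Line 4: ['walk', 'brick', 'dust'] (min_width=15, slack=4)
Line 5: ['year', 'compound', 'end'] (min_width=17, slack=2)
Line 6: ['sand', 'from'] (min_width=9, slack=10)

Answer: |standard fox golden|
|    cat it a yellow|
| salt any were they|
|    walk brick dust|
|  year compound end|
|          sand from|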